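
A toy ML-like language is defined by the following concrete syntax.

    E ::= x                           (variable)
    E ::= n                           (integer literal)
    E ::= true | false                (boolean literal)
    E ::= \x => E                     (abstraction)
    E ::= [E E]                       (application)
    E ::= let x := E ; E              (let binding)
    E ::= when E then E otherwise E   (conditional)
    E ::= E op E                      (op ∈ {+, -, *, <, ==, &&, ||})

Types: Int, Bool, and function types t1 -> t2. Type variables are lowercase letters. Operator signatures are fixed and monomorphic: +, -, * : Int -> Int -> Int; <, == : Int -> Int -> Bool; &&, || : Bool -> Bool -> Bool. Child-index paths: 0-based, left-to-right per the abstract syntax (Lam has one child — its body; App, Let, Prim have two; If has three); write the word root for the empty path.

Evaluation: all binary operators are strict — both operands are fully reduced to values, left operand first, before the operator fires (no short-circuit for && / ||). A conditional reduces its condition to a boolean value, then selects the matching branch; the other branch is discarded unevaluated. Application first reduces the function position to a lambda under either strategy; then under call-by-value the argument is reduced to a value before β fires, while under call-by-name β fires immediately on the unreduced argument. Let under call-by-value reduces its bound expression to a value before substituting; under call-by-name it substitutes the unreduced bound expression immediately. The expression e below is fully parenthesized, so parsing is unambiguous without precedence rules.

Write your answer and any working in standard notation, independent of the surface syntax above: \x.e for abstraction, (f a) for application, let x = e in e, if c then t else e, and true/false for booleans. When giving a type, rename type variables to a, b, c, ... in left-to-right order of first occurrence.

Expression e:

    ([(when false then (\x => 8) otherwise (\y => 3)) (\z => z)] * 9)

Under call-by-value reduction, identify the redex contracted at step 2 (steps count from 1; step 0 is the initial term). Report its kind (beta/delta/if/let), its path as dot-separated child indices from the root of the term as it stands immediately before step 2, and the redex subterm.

Trace:
step 0: (((if false then (\x.8) else (\y.3)) (\z.z)) * 9)
step 1: [if@0.0] (((\y.3) (\z.z)) * 9)
step 2: [beta@0] (3 * 9)

Answer: beta at 0 : ((\y.3) (\z.z))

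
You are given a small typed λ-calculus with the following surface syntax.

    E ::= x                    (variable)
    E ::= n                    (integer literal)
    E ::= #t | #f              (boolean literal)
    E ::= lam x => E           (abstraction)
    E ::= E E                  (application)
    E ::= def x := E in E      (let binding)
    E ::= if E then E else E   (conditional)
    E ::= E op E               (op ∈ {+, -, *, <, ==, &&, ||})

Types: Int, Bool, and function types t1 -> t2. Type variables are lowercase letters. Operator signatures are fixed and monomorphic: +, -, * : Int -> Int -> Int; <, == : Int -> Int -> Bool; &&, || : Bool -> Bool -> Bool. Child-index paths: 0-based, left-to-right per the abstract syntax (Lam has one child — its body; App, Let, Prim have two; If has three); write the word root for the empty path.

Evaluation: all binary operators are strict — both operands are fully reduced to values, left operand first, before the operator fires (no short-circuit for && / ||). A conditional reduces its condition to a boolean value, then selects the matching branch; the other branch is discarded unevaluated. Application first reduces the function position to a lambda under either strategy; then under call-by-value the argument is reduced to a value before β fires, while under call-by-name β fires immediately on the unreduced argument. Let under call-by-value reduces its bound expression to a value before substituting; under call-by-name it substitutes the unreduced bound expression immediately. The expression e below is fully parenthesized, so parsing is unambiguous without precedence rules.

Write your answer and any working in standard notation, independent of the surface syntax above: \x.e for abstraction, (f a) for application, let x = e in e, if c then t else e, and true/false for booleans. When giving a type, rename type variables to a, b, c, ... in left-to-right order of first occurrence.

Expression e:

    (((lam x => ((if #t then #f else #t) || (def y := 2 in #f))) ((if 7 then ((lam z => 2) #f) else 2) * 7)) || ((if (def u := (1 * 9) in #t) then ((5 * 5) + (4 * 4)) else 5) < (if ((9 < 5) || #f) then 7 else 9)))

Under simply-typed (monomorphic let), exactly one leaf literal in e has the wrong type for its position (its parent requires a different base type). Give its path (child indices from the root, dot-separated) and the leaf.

Answer: 0.1.0.0 : 7

Working:
  unify Bool ~ Bool
  unify Bool ~ Bool
  unify Bool ~ Bool
let y : Int
  unify Bool ~ Bool
\x._ : a -> Bool
  unify Int ~ Bool
  FAIL: mismatch Int ~ Bool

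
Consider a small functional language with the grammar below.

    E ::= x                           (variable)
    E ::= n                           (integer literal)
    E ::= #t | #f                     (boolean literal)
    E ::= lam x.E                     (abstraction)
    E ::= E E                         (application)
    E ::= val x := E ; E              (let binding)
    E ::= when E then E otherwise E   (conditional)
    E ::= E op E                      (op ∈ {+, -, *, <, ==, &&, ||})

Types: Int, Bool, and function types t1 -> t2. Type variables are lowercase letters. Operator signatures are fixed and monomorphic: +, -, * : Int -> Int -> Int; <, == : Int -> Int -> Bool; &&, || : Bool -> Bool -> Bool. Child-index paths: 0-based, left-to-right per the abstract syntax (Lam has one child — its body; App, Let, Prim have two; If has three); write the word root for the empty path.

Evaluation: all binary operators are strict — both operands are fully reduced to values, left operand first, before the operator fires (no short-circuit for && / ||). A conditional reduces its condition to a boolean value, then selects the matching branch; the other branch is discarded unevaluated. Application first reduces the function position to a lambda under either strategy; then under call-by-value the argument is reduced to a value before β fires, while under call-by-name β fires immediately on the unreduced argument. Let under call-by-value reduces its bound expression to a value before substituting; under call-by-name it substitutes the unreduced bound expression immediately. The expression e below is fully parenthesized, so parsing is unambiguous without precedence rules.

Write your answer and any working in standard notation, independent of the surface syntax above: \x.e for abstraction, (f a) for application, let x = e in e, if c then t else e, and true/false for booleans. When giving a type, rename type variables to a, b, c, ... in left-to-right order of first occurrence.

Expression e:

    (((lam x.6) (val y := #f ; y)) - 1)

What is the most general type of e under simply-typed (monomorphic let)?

Answer: Int

Derivation:
\x._ : a -> Int
let y : Bool
y : Bool
  unify a -> Int ~ Bool -> b
  unify a ~ Bool
  unify Int ~ b
_ _ : Int
  unify Int ~ Int
  unify Int ~ Int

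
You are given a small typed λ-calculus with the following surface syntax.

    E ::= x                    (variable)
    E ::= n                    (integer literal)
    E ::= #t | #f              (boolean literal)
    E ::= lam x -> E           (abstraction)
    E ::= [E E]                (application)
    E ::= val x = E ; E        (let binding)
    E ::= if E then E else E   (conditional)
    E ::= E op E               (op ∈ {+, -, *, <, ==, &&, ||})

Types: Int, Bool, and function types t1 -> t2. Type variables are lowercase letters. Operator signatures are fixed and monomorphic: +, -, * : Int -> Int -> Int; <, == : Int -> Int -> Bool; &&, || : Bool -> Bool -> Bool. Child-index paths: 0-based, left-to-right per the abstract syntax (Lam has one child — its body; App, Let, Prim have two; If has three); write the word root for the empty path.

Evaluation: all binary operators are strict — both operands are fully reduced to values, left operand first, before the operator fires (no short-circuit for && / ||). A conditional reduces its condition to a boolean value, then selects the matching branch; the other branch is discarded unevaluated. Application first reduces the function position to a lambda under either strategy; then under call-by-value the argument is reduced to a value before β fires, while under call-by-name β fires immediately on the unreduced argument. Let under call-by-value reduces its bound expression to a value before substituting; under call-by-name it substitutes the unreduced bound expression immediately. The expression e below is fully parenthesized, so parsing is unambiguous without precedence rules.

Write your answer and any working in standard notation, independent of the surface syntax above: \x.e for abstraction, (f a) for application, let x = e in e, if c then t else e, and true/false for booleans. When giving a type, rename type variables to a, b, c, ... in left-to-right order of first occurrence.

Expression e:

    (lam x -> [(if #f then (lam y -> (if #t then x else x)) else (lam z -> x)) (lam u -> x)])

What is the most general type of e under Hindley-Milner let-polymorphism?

Trace:
  unify Bool ~ Bool
  unify Bool ~ Bool
x : a
x : a
  unify a ~ a
\y._ : b -> a
x : a
\z._ : c -> a
  unify b -> a ~ c -> a
  unify b ~ c
  unify a ~ a
x : a
\u._ : d -> a
  unify c -> a ~ (d -> a) -> e
  unify c ~ d -> a
  unify a ~ e
_ _ : e
\x._ : e -> e

Answer: a -> a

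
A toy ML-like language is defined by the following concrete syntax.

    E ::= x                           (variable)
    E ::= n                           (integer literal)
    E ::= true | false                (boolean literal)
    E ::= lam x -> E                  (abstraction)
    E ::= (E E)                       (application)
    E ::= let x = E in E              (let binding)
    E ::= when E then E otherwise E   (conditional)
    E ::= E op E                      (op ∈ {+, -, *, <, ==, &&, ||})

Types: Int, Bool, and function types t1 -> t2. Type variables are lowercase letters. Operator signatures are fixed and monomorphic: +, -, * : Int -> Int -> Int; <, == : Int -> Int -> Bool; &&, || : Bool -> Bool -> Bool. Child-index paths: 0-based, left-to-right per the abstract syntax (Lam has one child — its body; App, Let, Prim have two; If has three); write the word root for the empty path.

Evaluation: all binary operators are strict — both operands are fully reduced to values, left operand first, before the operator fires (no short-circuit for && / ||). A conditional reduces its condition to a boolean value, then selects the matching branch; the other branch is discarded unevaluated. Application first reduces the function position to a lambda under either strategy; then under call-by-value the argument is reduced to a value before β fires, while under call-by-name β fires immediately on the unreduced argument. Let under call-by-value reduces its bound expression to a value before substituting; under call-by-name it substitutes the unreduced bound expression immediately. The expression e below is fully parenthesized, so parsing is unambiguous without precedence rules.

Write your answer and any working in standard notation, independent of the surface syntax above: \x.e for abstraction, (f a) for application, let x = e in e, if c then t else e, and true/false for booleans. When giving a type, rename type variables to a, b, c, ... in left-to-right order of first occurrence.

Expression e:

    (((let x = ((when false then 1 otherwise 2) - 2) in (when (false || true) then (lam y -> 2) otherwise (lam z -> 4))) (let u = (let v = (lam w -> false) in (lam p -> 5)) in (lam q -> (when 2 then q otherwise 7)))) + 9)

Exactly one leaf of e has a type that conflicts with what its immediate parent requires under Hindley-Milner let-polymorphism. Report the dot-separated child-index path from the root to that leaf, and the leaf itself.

Answer: 0.1.1.0.0 : 2

Derivation:
  unify Bool ~ Bool
  unify Int ~ Int
  unify Int ~ Int
  unify Int ~ Int
let x : Int
  unify Bool ~ Bool
  unify Bool ~ Bool
  unify Bool ~ Bool
\y._ : a -> Int
\z._ : b -> Int
  unify a -> Int ~ b -> Int
  unify a ~ b
  unify Int ~ Int
\w._ : c -> Bool
let v : forall. c -> Bool
\p._ : d -> Int
let u : forall. d -> Int
  unify Int ~ Bool
  FAIL: mismatch Int ~ Bool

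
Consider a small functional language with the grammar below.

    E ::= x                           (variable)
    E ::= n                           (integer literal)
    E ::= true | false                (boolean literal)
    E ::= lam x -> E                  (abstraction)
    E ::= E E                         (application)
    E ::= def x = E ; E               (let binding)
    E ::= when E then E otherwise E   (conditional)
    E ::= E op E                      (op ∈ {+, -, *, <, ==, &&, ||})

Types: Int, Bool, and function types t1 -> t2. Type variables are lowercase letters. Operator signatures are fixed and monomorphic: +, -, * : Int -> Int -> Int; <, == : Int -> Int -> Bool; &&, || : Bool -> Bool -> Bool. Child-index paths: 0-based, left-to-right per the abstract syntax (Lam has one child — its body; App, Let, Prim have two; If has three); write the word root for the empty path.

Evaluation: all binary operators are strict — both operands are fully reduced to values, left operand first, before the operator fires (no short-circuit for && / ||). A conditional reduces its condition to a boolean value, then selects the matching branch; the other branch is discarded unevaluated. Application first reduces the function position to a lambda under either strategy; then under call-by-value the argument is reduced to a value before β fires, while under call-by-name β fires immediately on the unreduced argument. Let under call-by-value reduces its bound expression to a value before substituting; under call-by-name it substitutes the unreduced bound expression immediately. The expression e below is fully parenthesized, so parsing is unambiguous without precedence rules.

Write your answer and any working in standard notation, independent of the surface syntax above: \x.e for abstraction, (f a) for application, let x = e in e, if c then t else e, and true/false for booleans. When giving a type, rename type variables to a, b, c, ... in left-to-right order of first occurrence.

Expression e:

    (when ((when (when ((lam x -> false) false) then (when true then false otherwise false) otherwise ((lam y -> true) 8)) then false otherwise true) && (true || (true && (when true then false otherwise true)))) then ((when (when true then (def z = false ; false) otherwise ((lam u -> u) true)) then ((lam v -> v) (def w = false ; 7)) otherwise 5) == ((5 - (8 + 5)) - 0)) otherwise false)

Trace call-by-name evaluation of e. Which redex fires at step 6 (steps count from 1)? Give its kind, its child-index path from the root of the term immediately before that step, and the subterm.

Answer: delta at 0.1.1 : (true && false)

Trace:
step 0: (if ((if (if ((\x.false) false) then (if true then false else false) else ((\y.true) 8)) then false else true) && (true || (true && (if true then false else true)))) then ((if (if true then (let z = false in false) else ((\u.u) true)) then ((\v.v) (let w = false in 7)) else 5) == ((5 - (8 + 5)) - 0)) else false)
step 1: [beta@0.0.0.0] (if ((if (if false then (if true then false else false) else ((\y.true) 8)) then false else true) && (true || (true && (if true then false else true)))) then ((if (if true then (let z = false in false) else ((\u.u) true)) then ((\v.v) (let w = false in 7)) else 5) == ((5 - (8 + 5)) - 0)) else false)
step 2: [if@0.0.0] (if ((if ((\y.true) 8) then false else true) && (true || (true && (if true then false else true)))) then ((if (if true then (let z = false in false) else ((\u.u) true)) then ((\v.v) (let w = false in 7)) else 5) == ((5 - (8 + 5)) - 0)) else false)
step 3: [beta@0.0.0] (if ((if true then false else true) && (true || (true && (if true then false else true)))) then ((if (if true then (let z = false in false) else ((\u.u) true)) then ((\v.v) (let w = false in 7)) else 5) == ((5 - (8 + 5)) - 0)) else false)
step 4: [if@0.0] (if (false && (true || (true && (if true then false else true)))) then ((if (if true then (let z = false in false) else ((\u.u) true)) then ((\v.v) (let w = false in 7)) else 5) == ((5 - (8 + 5)) - 0)) else false)
step 5: [if@0.1.1.1] (if (false && (true || (true && false))) then ((if (if true then (let z = false in false) else ((\u.u) true)) then ((\v.v) (let w = false in 7)) else 5) == ((5 - (8 + 5)) - 0)) else false)
step 6: [delta@0.1.1] (if (false && (true || false)) then ((if (if true then (let z = false in false) else ((\u.u) true)) then ((\v.v) (let w = false in 7)) else 5) == ((5 - (8 + 5)) - 0)) else false)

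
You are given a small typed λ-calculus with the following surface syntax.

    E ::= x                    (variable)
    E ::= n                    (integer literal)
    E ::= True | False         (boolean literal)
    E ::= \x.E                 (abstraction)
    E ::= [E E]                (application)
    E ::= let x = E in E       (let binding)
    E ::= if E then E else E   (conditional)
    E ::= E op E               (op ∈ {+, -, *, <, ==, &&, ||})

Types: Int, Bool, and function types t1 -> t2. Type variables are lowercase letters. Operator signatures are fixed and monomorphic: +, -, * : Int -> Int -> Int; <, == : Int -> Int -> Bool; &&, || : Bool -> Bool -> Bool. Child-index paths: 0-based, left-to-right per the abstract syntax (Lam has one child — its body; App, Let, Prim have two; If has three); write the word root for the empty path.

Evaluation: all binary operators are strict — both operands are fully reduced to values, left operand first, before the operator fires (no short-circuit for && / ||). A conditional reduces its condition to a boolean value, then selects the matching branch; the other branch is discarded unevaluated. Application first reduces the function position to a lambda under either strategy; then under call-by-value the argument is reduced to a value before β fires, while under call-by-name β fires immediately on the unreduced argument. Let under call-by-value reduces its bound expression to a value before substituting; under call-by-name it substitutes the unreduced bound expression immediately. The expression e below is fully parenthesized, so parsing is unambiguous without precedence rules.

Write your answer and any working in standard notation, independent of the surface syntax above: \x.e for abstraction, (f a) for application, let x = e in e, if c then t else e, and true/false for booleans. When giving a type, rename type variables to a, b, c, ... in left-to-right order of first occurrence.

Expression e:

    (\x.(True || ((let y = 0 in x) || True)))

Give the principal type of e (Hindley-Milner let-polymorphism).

Answer: Bool -> Bool

Trace:
  unify Bool ~ Bool
let y : Int
x : a
  unify a ~ Bool
  unify Bool ~ Bool
  unify Bool ~ Bool
\x._ : Bool -> Bool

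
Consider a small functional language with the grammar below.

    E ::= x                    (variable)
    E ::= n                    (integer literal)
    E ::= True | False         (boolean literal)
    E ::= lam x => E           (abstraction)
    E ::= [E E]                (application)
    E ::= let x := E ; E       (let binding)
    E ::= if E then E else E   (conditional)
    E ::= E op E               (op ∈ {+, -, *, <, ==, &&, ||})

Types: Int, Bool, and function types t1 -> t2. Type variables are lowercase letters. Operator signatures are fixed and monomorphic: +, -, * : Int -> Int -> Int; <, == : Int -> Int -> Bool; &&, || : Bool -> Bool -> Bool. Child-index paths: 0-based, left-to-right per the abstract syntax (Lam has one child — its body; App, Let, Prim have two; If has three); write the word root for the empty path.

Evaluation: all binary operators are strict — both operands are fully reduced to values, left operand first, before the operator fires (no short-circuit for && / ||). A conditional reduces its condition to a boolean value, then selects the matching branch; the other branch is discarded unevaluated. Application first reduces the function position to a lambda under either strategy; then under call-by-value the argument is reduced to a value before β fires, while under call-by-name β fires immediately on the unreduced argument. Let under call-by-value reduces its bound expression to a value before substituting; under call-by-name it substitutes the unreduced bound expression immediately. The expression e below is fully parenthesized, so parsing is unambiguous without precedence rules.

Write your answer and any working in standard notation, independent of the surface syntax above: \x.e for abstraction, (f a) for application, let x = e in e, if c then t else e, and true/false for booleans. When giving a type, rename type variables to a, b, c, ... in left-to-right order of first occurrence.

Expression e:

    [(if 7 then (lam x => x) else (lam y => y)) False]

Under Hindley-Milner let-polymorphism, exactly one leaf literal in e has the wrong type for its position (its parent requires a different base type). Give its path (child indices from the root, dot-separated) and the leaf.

Answer: 0.0 : 7

Trace:
  unify Int ~ Bool
  FAIL: mismatch Int ~ Bool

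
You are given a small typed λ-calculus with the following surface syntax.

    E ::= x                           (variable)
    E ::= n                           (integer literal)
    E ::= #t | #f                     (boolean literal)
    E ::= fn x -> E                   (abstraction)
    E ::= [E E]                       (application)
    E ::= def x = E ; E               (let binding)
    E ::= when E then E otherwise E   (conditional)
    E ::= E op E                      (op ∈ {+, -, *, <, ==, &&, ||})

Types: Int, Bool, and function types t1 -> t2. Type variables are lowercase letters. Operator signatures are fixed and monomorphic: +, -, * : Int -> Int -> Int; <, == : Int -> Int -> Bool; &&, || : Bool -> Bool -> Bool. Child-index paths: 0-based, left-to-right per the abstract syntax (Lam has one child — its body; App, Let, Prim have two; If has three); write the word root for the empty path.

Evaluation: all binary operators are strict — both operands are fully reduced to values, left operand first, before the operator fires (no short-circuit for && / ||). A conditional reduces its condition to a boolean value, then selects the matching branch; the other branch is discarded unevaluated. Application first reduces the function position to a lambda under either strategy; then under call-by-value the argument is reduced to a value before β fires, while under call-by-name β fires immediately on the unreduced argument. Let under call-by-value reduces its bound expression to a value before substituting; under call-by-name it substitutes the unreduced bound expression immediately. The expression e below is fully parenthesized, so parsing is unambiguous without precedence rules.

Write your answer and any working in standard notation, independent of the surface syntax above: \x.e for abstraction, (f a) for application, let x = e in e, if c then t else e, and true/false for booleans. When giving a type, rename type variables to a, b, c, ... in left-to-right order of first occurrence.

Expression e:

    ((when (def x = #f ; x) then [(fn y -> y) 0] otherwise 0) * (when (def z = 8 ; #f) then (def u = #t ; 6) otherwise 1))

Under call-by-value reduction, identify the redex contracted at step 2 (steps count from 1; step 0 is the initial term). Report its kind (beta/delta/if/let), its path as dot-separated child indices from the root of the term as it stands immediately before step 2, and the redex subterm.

Answer: if at 0 : (if false then ((\y.y) 0) else 0)

Derivation:
step 0: ((if (let x = false in x) then ((\y.y) 0) else 0) * (if (let z = 8 in false) then (let u = true in 6) else 1))
step 1: [let@0.0] ((if false then ((\y.y) 0) else 0) * (if (let z = 8 in false) then (let u = true in 6) else 1))
step 2: [if@0] (0 * (if (let z = 8 in false) then (let u = true in 6) else 1))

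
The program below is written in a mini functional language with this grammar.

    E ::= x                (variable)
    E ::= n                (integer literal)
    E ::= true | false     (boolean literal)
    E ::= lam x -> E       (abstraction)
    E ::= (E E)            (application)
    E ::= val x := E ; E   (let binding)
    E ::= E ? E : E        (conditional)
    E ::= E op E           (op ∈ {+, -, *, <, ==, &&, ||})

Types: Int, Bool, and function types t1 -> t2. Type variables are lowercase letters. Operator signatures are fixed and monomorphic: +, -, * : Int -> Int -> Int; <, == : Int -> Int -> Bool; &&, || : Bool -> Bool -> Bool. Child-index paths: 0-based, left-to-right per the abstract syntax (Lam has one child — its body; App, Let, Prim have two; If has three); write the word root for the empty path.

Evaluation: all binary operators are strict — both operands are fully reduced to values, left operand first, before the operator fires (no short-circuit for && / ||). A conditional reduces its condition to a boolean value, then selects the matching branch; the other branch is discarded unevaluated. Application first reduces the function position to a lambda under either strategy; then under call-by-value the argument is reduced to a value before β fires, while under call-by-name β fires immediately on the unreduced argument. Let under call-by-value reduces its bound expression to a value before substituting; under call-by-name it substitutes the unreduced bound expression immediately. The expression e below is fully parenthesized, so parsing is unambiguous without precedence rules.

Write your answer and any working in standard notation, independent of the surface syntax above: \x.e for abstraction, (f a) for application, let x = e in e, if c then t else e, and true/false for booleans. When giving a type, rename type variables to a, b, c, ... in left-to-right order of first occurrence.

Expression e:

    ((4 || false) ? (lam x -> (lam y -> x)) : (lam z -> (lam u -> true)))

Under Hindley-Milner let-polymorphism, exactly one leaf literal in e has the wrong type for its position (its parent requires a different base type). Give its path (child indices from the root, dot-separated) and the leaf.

Answer: 0.0 : 4

Derivation:
  unify Int ~ Bool
  FAIL: mismatch Int ~ Bool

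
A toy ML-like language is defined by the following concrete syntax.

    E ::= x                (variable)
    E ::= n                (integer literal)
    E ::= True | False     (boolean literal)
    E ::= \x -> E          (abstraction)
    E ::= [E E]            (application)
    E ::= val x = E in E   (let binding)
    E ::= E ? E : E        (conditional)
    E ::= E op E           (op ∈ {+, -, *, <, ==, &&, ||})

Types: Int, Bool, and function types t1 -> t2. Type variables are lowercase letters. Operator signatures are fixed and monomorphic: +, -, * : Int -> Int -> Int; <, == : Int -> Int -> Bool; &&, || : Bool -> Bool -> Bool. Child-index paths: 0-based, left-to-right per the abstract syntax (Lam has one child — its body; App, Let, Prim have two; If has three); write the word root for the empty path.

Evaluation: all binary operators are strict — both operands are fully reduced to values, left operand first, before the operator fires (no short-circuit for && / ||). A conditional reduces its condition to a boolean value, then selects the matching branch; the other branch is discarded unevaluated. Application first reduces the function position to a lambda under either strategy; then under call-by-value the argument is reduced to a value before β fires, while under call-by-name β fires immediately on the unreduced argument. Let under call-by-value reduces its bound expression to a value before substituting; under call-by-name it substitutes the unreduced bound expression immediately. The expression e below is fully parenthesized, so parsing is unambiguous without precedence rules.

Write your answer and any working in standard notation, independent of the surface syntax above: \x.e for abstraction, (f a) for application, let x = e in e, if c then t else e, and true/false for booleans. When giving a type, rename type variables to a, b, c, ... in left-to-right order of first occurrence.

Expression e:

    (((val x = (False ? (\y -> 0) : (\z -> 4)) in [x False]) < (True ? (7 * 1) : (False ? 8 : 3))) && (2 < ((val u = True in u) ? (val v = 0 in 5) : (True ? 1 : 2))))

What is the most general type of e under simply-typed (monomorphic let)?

Answer: Bool

Trace:
  unify Bool ~ Bool
\y._ : a -> Int
\z._ : b -> Int
  unify a -> Int ~ b -> Int
  unify a ~ b
  unify Int ~ Int
let x : b -> Int
x : b -> Int
  unify b -> Int ~ Bool -> c
  unify b ~ Bool
  unify Int ~ c
_ _ : Int
  unify Int ~ Int
  unify Bool ~ Bool
  unify Int ~ Int
  unify Int ~ Int
  unify Bool ~ Bool
  unify Int ~ Int
  unify Int ~ Int
  unify Int ~ Int
  unify Bool ~ Bool
  unify Int ~ Int
let u : Bool
u : Bool
  unify Bool ~ Bool
let v : Int
  unify Bool ~ Bool
  unify Int ~ Int
  unify Int ~ Int
  unify Int ~ Int
  unify Bool ~ Bool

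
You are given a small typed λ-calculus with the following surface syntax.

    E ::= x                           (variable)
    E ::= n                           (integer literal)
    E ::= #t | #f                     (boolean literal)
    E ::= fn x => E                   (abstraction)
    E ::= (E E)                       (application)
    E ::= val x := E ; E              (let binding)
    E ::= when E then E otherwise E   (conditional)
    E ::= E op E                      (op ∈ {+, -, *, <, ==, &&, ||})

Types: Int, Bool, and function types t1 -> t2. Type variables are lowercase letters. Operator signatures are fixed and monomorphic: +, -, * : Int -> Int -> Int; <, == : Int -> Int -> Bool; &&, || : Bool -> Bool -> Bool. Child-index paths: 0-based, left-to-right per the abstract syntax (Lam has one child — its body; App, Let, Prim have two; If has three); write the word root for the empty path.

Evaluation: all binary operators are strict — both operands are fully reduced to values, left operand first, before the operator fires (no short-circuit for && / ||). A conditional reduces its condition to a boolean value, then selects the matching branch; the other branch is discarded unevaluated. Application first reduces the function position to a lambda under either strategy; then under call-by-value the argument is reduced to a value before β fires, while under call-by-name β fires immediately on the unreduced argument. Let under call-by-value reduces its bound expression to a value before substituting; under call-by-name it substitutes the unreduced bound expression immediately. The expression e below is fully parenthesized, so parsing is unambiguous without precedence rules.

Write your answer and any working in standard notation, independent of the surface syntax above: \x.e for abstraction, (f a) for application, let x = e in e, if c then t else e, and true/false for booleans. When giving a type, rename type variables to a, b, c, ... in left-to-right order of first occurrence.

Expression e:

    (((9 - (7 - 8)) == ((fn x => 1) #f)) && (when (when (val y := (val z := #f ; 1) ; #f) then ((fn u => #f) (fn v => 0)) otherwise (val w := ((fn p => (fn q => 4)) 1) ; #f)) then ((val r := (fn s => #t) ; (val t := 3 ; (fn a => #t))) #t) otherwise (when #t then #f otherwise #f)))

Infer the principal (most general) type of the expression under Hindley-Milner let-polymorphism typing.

Answer: Bool

Derivation:
  unify Int ~ Int
  unify Int ~ Int
  unify Int ~ Int
  unify Int ~ Int
  unify Int ~ Int
\x._ : a -> Int
  unify a -> Int ~ Bool -> b
  unify a ~ Bool
  unify Int ~ b
_ _ : Int
  unify Int ~ Int
  unify Bool ~ Bool
let z : Bool
let y : Int
  unify Bool ~ Bool
\u._ : c -> Bool
\v._ : d -> Int
  unify c -> Bool ~ (d -> Int) -> e
  unify c ~ d -> Int
  unify Bool ~ e
_ _ : Bool
\q._ : g -> Int
\p._ : f -> g -> Int
  unify f -> g -> Int ~ Int -> h
  unify f ~ Int
  unify g -> Int ~ h
_ _ : g -> Int
let w : forall. g -> Int
  unify Bool ~ Bool
  unify Bool ~ Bool
\s._ : i -> Bool
let r : forall. i -> Bool
let t : Int
\a._ : j -> Bool
  unify j -> Bool ~ Bool -> k
  unify j ~ Bool
  unify Bool ~ k
_ _ : Bool
  unify Bool ~ Bool
  unify Bool ~ Bool
  unify Bool ~ Bool
  unify Bool ~ Bool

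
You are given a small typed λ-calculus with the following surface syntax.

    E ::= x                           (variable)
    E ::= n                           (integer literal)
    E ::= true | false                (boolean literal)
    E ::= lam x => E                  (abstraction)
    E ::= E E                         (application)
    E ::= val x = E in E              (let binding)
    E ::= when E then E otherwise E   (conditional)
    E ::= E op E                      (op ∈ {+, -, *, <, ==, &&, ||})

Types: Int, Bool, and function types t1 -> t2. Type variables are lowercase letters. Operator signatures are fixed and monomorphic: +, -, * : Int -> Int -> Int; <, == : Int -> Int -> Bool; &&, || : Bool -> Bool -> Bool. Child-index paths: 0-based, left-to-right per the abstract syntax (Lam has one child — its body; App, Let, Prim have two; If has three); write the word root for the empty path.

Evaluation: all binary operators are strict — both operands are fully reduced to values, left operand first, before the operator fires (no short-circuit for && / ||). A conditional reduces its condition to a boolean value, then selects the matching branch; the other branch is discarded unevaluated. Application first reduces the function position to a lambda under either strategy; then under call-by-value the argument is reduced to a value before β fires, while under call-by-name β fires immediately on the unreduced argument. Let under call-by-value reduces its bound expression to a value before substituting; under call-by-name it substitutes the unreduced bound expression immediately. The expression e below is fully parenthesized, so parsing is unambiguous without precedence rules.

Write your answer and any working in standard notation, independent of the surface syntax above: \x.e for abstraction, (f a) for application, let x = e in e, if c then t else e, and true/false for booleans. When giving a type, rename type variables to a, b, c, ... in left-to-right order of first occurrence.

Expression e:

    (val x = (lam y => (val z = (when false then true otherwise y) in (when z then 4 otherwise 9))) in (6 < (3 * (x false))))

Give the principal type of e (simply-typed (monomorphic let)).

Trace:
  unify Bool ~ Bool
y : a
  unify Bool ~ a
let z : Bool
z : Bool
  unify Bool ~ Bool
  unify Int ~ Int
\y._ : Bool -> Int
let x : Bool -> Int
  unify Int ~ Int
  unify Int ~ Int
x : Bool -> Int
  unify Bool -> Int ~ Bool -> b
  unify Bool ~ Bool
  unify Int ~ b
_ _ : Int
  unify Int ~ Int
  unify Int ~ Int

Answer: Bool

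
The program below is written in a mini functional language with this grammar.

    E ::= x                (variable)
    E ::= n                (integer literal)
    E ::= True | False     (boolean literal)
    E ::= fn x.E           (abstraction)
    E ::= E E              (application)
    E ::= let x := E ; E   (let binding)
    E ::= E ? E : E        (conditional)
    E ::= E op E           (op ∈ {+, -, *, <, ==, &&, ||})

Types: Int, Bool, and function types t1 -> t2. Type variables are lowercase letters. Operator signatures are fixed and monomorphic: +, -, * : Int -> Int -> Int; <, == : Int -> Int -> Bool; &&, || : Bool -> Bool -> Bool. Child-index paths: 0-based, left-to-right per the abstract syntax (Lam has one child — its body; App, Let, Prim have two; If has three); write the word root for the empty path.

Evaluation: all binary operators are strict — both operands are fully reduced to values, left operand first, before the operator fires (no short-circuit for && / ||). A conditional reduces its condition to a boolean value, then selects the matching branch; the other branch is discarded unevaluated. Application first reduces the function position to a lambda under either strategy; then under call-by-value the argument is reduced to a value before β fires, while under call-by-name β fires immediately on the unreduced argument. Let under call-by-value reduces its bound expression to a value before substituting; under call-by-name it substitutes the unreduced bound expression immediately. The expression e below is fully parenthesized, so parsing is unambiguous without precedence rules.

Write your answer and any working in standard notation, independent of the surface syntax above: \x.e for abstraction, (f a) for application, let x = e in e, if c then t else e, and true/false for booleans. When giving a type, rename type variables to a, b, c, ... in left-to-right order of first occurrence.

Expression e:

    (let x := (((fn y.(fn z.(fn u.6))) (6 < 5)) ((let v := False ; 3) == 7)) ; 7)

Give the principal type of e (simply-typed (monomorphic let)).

Answer: Int

Trace:
\u._ : c -> Int
\z._ : b -> c -> Int
\y._ : a -> b -> c -> Int
  unify Int ~ Int
  unify Int ~ Int
  unify a -> b -> c -> Int ~ Bool -> d
  unify a ~ Bool
  unify b -> c -> Int ~ d
_ _ : b -> c -> Int
let v : Bool
  unify Int ~ Int
  unify Int ~ Int
  unify b -> c -> Int ~ Bool -> e
  unify b ~ Bool
  unify c -> Int ~ e
_ _ : c -> Int
let x : c -> Int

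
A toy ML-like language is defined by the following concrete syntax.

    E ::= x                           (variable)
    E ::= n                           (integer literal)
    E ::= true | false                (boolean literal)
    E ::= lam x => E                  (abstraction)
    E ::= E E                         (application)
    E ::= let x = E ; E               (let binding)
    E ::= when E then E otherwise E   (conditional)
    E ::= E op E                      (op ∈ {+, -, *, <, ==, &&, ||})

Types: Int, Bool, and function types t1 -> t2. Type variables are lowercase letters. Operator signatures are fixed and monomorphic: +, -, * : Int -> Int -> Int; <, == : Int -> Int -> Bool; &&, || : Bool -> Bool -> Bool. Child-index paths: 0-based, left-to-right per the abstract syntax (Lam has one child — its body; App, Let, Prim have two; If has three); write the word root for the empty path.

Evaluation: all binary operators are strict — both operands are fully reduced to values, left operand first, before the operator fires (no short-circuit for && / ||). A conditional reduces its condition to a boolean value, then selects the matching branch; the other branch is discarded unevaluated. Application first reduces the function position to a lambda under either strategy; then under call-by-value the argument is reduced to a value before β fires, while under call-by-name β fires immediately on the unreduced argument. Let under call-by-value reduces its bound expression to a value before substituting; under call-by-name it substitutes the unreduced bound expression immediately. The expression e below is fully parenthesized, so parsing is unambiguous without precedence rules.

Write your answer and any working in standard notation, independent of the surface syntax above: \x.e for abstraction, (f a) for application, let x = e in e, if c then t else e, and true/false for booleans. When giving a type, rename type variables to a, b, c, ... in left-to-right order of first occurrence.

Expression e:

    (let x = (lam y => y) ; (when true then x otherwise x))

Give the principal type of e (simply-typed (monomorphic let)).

Answer: a -> a

Trace:
y : a
\y._ : a -> a
let x : a -> a
  unify Bool ~ Bool
x : a -> a
x : a -> a
  unify a -> a ~ a -> a
  unify a ~ a
  unify a ~ a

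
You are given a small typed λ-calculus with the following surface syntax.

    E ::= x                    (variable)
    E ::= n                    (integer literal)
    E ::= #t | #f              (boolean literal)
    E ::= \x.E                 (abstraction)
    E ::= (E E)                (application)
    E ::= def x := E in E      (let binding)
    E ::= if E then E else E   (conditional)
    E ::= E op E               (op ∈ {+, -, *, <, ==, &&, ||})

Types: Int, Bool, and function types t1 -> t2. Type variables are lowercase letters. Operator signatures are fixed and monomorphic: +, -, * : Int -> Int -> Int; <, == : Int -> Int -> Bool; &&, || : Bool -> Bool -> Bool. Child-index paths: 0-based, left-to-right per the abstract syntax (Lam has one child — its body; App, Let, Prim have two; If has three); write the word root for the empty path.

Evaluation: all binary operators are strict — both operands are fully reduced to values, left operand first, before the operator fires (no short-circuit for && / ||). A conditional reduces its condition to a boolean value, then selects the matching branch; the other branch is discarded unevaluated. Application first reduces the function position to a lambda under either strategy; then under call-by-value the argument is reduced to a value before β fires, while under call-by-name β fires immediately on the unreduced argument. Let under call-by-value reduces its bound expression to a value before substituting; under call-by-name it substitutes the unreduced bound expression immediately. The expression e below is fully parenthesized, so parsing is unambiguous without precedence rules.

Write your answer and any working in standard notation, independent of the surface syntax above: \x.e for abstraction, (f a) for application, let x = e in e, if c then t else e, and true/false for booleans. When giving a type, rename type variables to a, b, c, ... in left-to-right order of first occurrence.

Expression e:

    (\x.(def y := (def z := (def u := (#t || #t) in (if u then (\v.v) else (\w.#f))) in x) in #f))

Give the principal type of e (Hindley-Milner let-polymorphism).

Trace:
  unify Bool ~ Bool
  unify Bool ~ Bool
let u : Bool
u : Bool
  unify Bool ~ Bool
v : b
\v._ : b -> b
\w._ : c -> Bool
  unify b -> b ~ c -> Bool
  unify b ~ c
  unify c ~ Bool
let z : Bool -> Bool
x : a
let y : a
\x._ : a -> Bool

Answer: a -> Bool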